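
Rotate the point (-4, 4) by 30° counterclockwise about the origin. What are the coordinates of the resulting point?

Rotation matrix for 30°: [[cos 30°, -sin 30°], [sin 30°, cos 30°]] ≈ [[0.866025, -0.500000], [0.500000, 0.866025]]
[[0.866025, -0.500000], [0.500000, 0.866025]] × [-4, 4]ᵀ ≈ [-5.4641, 1.4641]ᵀ
Result: (-5.4641, 1.4641)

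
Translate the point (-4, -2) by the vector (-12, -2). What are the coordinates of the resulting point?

Translation by (-12, -2) (homogeneous matrix [[1, 0, -12], [0, 1, -2], [0, 0, 1]]):
x' = -4 + -12 = -16
y' = -2 + -2 = -4
Result: (-16, -4)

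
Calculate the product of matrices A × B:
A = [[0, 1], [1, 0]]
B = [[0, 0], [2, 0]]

Matrix multiplication:
C[0][0] = 0×0 + 1×2 = 2
C[0][1] = 0×0 + 1×0 = 0
C[1][0] = 1×0 + 0×2 = 0
C[1][1] = 1×0 + 0×0 = 0
Result: [[2, 0], [0, 0]]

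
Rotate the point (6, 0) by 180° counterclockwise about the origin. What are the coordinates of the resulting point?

Rotation matrix for 180°: [[cos 180°, -sin 180°], [sin 180°, cos 180°]] = [[-1, 0], [0, -1]]
[[-1, 0], [0, -1]] × [6, 0]ᵀ = [-6, 0]ᵀ
Result: (-6, 0)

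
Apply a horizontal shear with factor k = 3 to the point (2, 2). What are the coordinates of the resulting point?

Shear matrix for horizontal shear with factor k = 3:
[[1, 3], [0, 1]]
Result: (2, 2) → (8, 2)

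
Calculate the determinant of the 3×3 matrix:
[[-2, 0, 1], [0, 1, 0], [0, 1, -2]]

Expansion along first row:
det = -2·det([[1,0],[1,-2]]) - 0·det([[0,0],[0,-2]]) + 1·det([[0,1],[0,1]])
    = -2·(1·-2 - 0·1) - 0·(0·-2 - 0·0) + 1·(0·1 - 1·0)
    = -2·-2 - 0·0 + 1·0
    = 4 + 0 + 0 = 4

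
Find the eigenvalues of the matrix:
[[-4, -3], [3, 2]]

Characteristic equation: det(A - λI) = 0
λ² - (trace)λ + (det) = 0
trace = -4 + 2 = -2, det = (-4)(2) - (-3)(3) = 1
λ² - (-2)λ + (1) = 0
λ = (-2 ± √((-2)² - 4·(1))) / 2 = (-2 ± √0) / 2
Solving: λ = -1, -1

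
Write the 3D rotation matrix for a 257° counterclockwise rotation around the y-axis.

Rotation matrix for counterclockwise 257° around y-axis:
cos(257°) = -0.2250, sin(257°) = -0.9744
Result: [[-0.2250, 0, -0.9744], [0, 1, 0], [0.9744, 0, -0.2250]]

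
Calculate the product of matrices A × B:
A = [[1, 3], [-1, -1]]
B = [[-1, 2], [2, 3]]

Matrix multiplication:
C[0][0] = 1×-1 + 3×2 = 5
C[0][1] = 1×2 + 3×3 = 11
C[1][0] = -1×-1 + -1×2 = -1
C[1][1] = -1×2 + -1×3 = -5
Result: [[5, 11], [-1, -5]]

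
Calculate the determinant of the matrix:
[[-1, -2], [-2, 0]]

For a 2×2 matrix [[a, b], [c, d]], det = ad - bc
det = (-1)(0) - (-2)(-2) = 0 - 4 = -4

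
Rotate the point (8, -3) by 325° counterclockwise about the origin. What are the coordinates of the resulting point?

Rotation matrix for 325°: [[cos 325°, -sin 325°], [sin 325°, cos 325°]] ≈ [[0.819152, 0.573576], [-0.573576, 0.819152]]
[[0.819152, 0.573576], [-0.573576, 0.819152]] × [8, -3]ᵀ ≈ [4.8325, -7.0461]ᵀ
Result: (4.8325, -7.0461)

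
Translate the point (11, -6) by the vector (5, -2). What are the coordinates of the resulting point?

Translation by (5, -2) (homogeneous matrix [[1, 0, 5], [0, 1, -2], [0, 0, 1]]):
x' = 11 + 5 = 16
y' = -6 + -2 = -8
Result: (16, -8)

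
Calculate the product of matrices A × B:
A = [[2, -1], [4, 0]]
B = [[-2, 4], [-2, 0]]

Matrix multiplication:
C[0][0] = 2×-2 + -1×-2 = -2
C[0][1] = 2×4 + -1×0 = 8
C[1][0] = 4×-2 + 0×-2 = -8
C[1][1] = 4×4 + 0×0 = 16
Result: [[-2, 8], [-8, 16]]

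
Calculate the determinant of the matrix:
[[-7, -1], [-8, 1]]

For a 2×2 matrix [[a, b], [c, d]], det = ad - bc
det = (-7)(1) - (-1)(-8) = -7 - 8 = -15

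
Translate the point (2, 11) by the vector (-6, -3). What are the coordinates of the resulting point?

Translation by (-6, -3) (homogeneous matrix [[1, 0, -6], [0, 1, -3], [0, 0, 1]]):
x' = 2 + -6 = -4
y' = 11 + -3 = 8
Result: (-4, 8)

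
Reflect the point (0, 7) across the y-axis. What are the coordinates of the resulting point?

Reflection across y-axis: (0, 7) → (0, 7)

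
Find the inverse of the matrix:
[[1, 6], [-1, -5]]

For [[a,b],[c,d]], inverse = (1/det)·[[d,-b],[-c,a]]
det = (1)(-5) - (6)(-1) = -5 - -6 = 1
Inverse = [[-5, -6], [1, 1]]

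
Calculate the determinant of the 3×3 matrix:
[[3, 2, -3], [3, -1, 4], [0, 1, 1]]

Expansion along first row:
det = 3·det([[-1,4],[1,1]]) - 2·det([[3,4],[0,1]]) + -3·det([[3,-1],[0,1]])
    = 3·(-1·1 - 4·1) - 2·(3·1 - 4·0) + -3·(3·1 - -1·0)
    = 3·-5 - 2·3 + -3·3
    = -15 + -6 + -9 = -30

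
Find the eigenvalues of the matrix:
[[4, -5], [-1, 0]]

Characteristic equation: det(A - λI) = 0
λ² - (trace)λ + (det) = 0
trace = 4 + 0 = 4, det = (4)(0) - (-5)(-1) = -5
λ² - (4)λ + (-5) = 0
λ = (4 ± √((4)² - 4·(-5))) / 2 = (4 ± √36) / 2
Solving: λ = -1, 5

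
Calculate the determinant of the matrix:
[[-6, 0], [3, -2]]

For a 2×2 matrix [[a, b], [c, d]], det = ad - bc
det = (-6)(-2) - (0)(3) = 12 - 0 = 12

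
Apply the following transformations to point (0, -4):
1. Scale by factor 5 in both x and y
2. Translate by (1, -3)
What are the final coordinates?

Step 1: Scale (0, -4) by 5 → (0, -20)
Step 2: Translate by (1, -3) → (1, -23)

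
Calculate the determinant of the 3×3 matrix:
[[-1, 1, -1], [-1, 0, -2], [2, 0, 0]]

Expansion along first row:
det = -1·det([[0,-2],[0,0]]) - 1·det([[-1,-2],[2,0]]) + -1·det([[-1,0],[2,0]])
    = -1·(0·0 - -2·0) - 1·(-1·0 - -2·2) + -1·(-1·0 - 0·2)
    = -1·0 - 1·4 + -1·0
    = 0 + -4 + 0 = -4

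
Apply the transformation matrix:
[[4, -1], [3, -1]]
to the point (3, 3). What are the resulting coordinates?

Matrix multiplication:
[[4, -1], [3, -1]] × [3, 3]ᵀ
= [(4)(3) + (-1)(3), (3)(3) + (-1)(3)]ᵀ
= [9, 6]ᵀ
Result: (9, 6)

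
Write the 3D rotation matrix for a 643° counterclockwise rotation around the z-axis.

Rotation matrix for counterclockwise 643° around z-axis:
cos(643°) = 0.2250, sin(643°) = -0.9744
Result: [[0.2250, 0.9744, 0], [-0.9744, 0.2250, 0], [0, 0, 1]]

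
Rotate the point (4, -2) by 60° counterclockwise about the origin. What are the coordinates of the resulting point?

Rotation matrix for 60°: [[cos 60°, -sin 60°], [sin 60°, cos 60°]] ≈ [[0.500000, -0.866025], [0.866025, 0.500000]]
[[0.500000, -0.866025], [0.866025, 0.500000]] × [4, -2]ᵀ ≈ [3.7321, 2.4641]ᵀ
Result: (3.7321, 2.4641)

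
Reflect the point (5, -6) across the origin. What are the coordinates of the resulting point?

Reflection across origin: (5, -6) → (-5, 6)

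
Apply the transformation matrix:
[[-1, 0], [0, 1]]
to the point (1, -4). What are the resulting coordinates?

Matrix multiplication:
[[-1, 0], [0, 1]] × [1, -4]ᵀ
= [(-1)(1) + (0)(-4), (0)(1) + (1)(-4)]ᵀ
= [-1, -4]ᵀ
Result: (-1, -4)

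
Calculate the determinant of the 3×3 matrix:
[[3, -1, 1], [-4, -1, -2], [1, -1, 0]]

Expansion along first row:
det = 3·det([[-1,-2],[-1,0]]) - -1·det([[-4,-2],[1,0]]) + 1·det([[-4,-1],[1,-1]])
    = 3·(-1·0 - -2·-1) - -1·(-4·0 - -2·1) + 1·(-4·-1 - -1·1)
    = 3·-2 - -1·2 + 1·5
    = -6 + 2 + 5 = 1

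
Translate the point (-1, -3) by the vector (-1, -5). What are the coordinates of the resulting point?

Translation by (-1, -5) (homogeneous matrix [[1, 0, -1], [0, 1, -5], [0, 0, 1]]):
x' = -1 + -1 = -2
y' = -3 + -5 = -8
Result: (-2, -8)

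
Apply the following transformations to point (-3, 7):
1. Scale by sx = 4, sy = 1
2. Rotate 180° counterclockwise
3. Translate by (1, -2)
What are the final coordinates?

Step 1: Scale → (-12, 7)
Step 2: Rotate 180° → (12, -7)
Step 3: Translate → (13, -9)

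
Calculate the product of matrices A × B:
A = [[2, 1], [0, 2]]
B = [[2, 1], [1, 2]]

Matrix multiplication:
C[0][0] = 2×2 + 1×1 = 5
C[0][1] = 2×1 + 1×2 = 4
C[1][0] = 0×2 + 2×1 = 2
C[1][1] = 0×1 + 2×2 = 4
Result: [[5, 4], [2, 4]]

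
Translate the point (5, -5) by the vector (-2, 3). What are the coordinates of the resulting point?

Translation by (-2, 3) (homogeneous matrix [[1, 0, -2], [0, 1, 3], [0, 0, 1]]):
x' = 5 + -2 = 3
y' = -5 + 3 = -2
Result: (3, -2)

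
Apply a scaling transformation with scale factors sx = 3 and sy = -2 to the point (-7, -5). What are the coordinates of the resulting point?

Scaling matrix:
[[3, 0], [0, -2]]
Result: (-7 × 3, -5 × -2) = (-21, 10)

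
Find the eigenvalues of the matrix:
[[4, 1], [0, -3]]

Characteristic equation: det(A - λI) = 0
λ² - (trace)λ + (det) = 0
trace = 4 + -3 = 1, det = (4)(-3) - (1)(0) = -12
λ² - (1)λ + (-12) = 0
λ = (1 ± √((1)² - 4·(-12))) / 2 = (1 ± √49) / 2
Solving: λ = -3, 4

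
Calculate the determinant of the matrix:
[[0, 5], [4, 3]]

For a 2×2 matrix [[a, b], [c, d]], det = ad - bc
det = (0)(3) - (5)(4) = 0 - 20 = -20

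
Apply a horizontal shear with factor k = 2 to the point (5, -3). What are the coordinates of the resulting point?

Shear matrix for horizontal shear with factor k = 2:
[[1, 2], [0, 1]]
Result: (5, -3) → (-1, -3)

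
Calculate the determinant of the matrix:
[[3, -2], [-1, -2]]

For a 2×2 matrix [[a, b], [c, d]], det = ad - bc
det = (3)(-2) - (-2)(-1) = -6 - 2 = -8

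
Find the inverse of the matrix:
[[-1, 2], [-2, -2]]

For [[a,b],[c,d]], inverse = (1/det)·[[d,-b],[-c,a]]
det = (-1)(-2) - (2)(-2) = 2 - -4 = 6
Inverse = (1/6)·[[-2, -2], [2, -1]]
= [[-1/3, -1/3], [1/3, -1/6]]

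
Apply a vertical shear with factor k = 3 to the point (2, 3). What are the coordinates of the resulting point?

Shear matrix for vertical shear with factor k = 3:
[[1, 0], [3, 1]]
Result: (2, 3) → (2, 9)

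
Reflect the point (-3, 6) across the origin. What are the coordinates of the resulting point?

Reflection across origin: (-3, 6) → (3, -6)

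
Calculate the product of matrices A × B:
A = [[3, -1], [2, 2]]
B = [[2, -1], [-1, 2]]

Matrix multiplication:
C[0][0] = 3×2 + -1×-1 = 7
C[0][1] = 3×-1 + -1×2 = -5
C[1][0] = 2×2 + 2×-1 = 2
C[1][1] = 2×-1 + 2×2 = 2
Result: [[7, -5], [2, 2]]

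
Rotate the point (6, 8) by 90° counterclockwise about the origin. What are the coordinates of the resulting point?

Rotation matrix for 90°: [[cos 90°, -sin 90°], [sin 90°, cos 90°]] = [[0, -1], [1, 0]]
[[0, -1], [1, 0]] × [6, 8]ᵀ = [-8, 6]ᵀ
Result: (-8, 6)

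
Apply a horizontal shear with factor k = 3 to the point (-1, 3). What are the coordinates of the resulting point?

Shear matrix for horizontal shear with factor k = 3:
[[1, 3], [0, 1]]
Result: (-1, 3) → (8, 3)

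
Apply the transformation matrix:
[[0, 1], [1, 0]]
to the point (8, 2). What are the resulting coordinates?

Matrix multiplication:
[[0, 1], [1, 0]] × [8, 2]ᵀ
= [(0)(8) + (1)(2), (1)(8) + (0)(2)]ᵀ
= [2, 8]ᵀ
Result: (2, 8)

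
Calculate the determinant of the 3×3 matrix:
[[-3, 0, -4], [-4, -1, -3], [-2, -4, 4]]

Expansion along first row:
det = -3·det([[-1,-3],[-4,4]]) - 0·det([[-4,-3],[-2,4]]) + -4·det([[-4,-1],[-2,-4]])
    = -3·(-1·4 - -3·-4) - 0·(-4·4 - -3·-2) + -4·(-4·-4 - -1·-2)
    = -3·-16 - 0·-22 + -4·14
    = 48 + 0 + -56 = -8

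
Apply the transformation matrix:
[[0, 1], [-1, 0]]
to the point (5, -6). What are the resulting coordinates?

Matrix multiplication:
[[0, 1], [-1, 0]] × [5, -6]ᵀ
= [(0)(5) + (1)(-6), (-1)(5) + (0)(-6)]ᵀ
= [-6, -5]ᵀ
Result: (-6, -5)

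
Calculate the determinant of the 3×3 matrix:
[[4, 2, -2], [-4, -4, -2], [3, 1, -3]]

Expansion along first row:
det = 4·det([[-4,-2],[1,-3]]) - 2·det([[-4,-2],[3,-3]]) + -2·det([[-4,-4],[3,1]])
    = 4·(-4·-3 - -2·1) - 2·(-4·-3 - -2·3) + -2·(-4·1 - -4·3)
    = 4·14 - 2·18 + -2·8
    = 56 + -36 + -16 = 4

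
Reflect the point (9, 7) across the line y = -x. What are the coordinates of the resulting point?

Reflection across line y = -x: (9, 7) → (-7, -9)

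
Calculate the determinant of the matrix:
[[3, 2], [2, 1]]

For a 2×2 matrix [[a, b], [c, d]], det = ad - bc
det = (3)(1) - (2)(2) = 3 - 4 = -1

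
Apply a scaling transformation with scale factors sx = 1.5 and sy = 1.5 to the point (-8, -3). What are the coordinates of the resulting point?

Scaling matrix:
[[1.50, 0], [0, 1.50]]
Result: (-8 × 1.5, -3 × 1.5) = (-12, -4.5)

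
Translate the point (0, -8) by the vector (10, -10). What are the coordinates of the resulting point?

Translation by (10, -10) (homogeneous matrix [[1, 0, 10], [0, 1, -10], [0, 0, 1]]):
x' = 0 + 10 = 10
y' = -8 + -10 = -18
Result: (10, -18)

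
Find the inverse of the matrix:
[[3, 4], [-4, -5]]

For [[a,b],[c,d]], inverse = (1/det)·[[d,-b],[-c,a]]
det = (3)(-5) - (4)(-4) = -15 - -16 = 1
Inverse = [[-5, -4], [4, 3]]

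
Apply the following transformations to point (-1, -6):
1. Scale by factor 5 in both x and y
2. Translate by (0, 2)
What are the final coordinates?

Step 1: Scale (-1, -6) by 5 → (-5, -30)
Step 2: Translate by (0, 2) → (-5, -28)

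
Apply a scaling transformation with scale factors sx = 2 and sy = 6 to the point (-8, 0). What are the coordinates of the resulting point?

Scaling matrix:
[[2, 0], [0, 6]]
Result: (-8 × 2, 0 × 6) = (-16, 0)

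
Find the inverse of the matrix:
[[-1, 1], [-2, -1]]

For [[a,b],[c,d]], inverse = (1/det)·[[d,-b],[-c,a]]
det = (-1)(-1) - (1)(-2) = 1 - -2 = 3
Inverse = (1/3)·[[-1, -1], [2, -1]]
= [[-1/3, -1/3], [2/3, -1/3]]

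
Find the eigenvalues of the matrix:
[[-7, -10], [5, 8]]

Characteristic equation: det(A - λI) = 0
λ² - (trace)λ + (det) = 0
trace = -7 + 8 = 1, det = (-7)(8) - (-10)(5) = -6
λ² - (1)λ + (-6) = 0
λ = (1 ± √((1)² - 4·(-6))) / 2 = (1 ± √25) / 2
Solving: λ = -2, 3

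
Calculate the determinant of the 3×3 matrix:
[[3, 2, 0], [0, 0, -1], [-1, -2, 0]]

Expansion along first row:
det = 3·det([[0,-1],[-2,0]]) - 2·det([[0,-1],[-1,0]]) + 0·det([[0,0],[-1,-2]])
    = 3·(0·0 - -1·-2) - 2·(0·0 - -1·-1) + 0·(0·-2 - 0·-1)
    = 3·-2 - 2·-1 + 0·0
    = -6 + 2 + 0 = -4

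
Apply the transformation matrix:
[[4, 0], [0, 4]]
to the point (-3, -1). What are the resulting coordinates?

Matrix multiplication:
[[4, 0], [0, 4]] × [-3, -1]ᵀ
= [(4)(-3) + (0)(-1), (0)(-3) + (4)(-1)]ᵀ
= [-12, -4]ᵀ
Result: (-12, -4)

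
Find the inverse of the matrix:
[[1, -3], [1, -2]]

For [[a,b],[c,d]], inverse = (1/det)·[[d,-b],[-c,a]]
det = (1)(-2) - (-3)(1) = -2 - -3 = 1
Inverse = [[-2, 3], [-1, 1]]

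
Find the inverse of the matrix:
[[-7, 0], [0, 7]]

For [[a,b],[c,d]], inverse = (1/det)·[[d,-b],[-c,a]]
det = (-7)(7) - (0)(0) = -49 - 0 = -49
Inverse = (1/-49)·[[7, 0], [0, -7]]
= [[-1/7, 0], [0, 1/7]]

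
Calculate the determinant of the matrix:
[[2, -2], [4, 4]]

For a 2×2 matrix [[a, b], [c, d]], det = ad - bc
det = (2)(4) - (-2)(4) = 8 - -8 = 16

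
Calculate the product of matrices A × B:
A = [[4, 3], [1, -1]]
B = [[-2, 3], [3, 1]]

Matrix multiplication:
C[0][0] = 4×-2 + 3×3 = 1
C[0][1] = 4×3 + 3×1 = 15
C[1][0] = 1×-2 + -1×3 = -5
C[1][1] = 1×3 + -1×1 = 2
Result: [[1, 15], [-5, 2]]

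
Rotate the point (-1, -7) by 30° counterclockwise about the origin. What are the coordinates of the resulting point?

Rotation matrix for 30°: [[cos 30°, -sin 30°], [sin 30°, cos 30°]] ≈ [[0.866025, -0.500000], [0.500000, 0.866025]]
[[0.866025, -0.500000], [0.500000, 0.866025]] × [-1, -7]ᵀ ≈ [2.6340, -6.5622]ᵀ
Result: (2.6340, -6.5622)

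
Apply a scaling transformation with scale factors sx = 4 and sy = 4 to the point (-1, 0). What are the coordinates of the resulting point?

Scaling matrix:
[[4, 0], [0, 4]]
Result: (-1 × 4, 0 × 4) = (-4, 0)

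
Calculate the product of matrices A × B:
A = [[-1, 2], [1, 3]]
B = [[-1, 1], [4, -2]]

Matrix multiplication:
C[0][0] = -1×-1 + 2×4 = 9
C[0][1] = -1×1 + 2×-2 = -5
C[1][0] = 1×-1 + 3×4 = 11
C[1][1] = 1×1 + 3×-2 = -5
Result: [[9, -5], [11, -5]]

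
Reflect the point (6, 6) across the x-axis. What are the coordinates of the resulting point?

Reflection across x-axis: (6, 6) → (6, -6)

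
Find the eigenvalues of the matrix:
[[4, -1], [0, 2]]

Characteristic equation: det(A - λI) = 0
λ² - (trace)λ + (det) = 0
trace = 4 + 2 = 6, det = (4)(2) - (-1)(0) = 8
λ² - (6)λ + (8) = 0
λ = (6 ± √((6)² - 4·(8))) / 2 = (6 ± √4) / 2
Solving: λ = 2, 4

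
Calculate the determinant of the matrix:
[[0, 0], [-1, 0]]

For a 2×2 matrix [[a, b], [c, d]], det = ad - bc
det = (0)(0) - (0)(-1) = 0 - 0 = 0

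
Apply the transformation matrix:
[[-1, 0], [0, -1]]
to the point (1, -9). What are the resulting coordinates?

Matrix multiplication:
[[-1, 0], [0, -1]] × [1, -9]ᵀ
= [(-1)(1) + (0)(-9), (0)(1) + (-1)(-9)]ᵀ
= [-1, 9]ᵀ
Result: (-1, 9)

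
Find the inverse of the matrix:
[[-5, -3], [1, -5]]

For [[a,b],[c,d]], inverse = (1/det)·[[d,-b],[-c,a]]
det = (-5)(-5) - (-3)(1) = 25 - -3 = 28
Inverse = (1/28)·[[-5, 3], [-1, -5]]
= [[-5/28, 3/28], [-1/28, -5/28]]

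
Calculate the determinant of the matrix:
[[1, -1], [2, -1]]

For a 2×2 matrix [[a, b], [c, d]], det = ad - bc
det = (1)(-1) - (-1)(2) = -1 - -2 = 1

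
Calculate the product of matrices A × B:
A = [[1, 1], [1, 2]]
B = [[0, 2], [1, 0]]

Matrix multiplication:
C[0][0] = 1×0 + 1×1 = 1
C[0][1] = 1×2 + 1×0 = 2
C[1][0] = 1×0 + 2×1 = 2
C[1][1] = 1×2 + 2×0 = 2
Result: [[1, 2], [2, 2]]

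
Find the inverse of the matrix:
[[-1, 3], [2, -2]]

For [[a,b],[c,d]], inverse = (1/det)·[[d,-b],[-c,a]]
det = (-1)(-2) - (3)(2) = 2 - 6 = -4
Inverse = (1/-4)·[[-2, -3], [-2, -1]]
= [[1/2, 3/4], [1/2, 1/4]]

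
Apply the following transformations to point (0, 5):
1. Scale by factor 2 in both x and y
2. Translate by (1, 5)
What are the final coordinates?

Step 1: Scale (0, 5) by 2 → (0, 10)
Step 2: Translate by (1, 5) → (1, 15)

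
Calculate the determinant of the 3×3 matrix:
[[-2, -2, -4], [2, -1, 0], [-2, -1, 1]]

Expansion along first row:
det = -2·det([[-1,0],[-1,1]]) - -2·det([[2,0],[-2,1]]) + -4·det([[2,-1],[-2,-1]])
    = -2·(-1·1 - 0·-1) - -2·(2·1 - 0·-2) + -4·(2·-1 - -1·-2)
    = -2·-1 - -2·2 + -4·-4
    = 2 + 4 + 16 = 22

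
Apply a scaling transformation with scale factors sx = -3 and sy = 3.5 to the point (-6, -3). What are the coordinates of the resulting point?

Scaling matrix:
[[-3, 0], [0, 3.50]]
Result: (-6 × -3, -3 × 3.5) = (18, -10.5)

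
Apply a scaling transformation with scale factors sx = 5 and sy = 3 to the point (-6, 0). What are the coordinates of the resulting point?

Scaling matrix:
[[5, 0], [0, 3]]
Result: (-6 × 5, 0 × 3) = (-30, 0)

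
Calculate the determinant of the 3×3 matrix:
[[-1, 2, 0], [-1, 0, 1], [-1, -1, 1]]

Expansion along first row:
det = -1·det([[0,1],[-1,1]]) - 2·det([[-1,1],[-1,1]]) + 0·det([[-1,0],[-1,-1]])
    = -1·(0·1 - 1·-1) - 2·(-1·1 - 1·-1) + 0·(-1·-1 - 0·-1)
    = -1·1 - 2·0 + 0·1
    = -1 + 0 + 0 = -1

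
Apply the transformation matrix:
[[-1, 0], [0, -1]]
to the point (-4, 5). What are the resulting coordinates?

Matrix multiplication:
[[-1, 0], [0, -1]] × [-4, 5]ᵀ
= [(-1)(-4) + (0)(5), (0)(-4) + (-1)(5)]ᵀ
= [4, -5]ᵀ
Result: (4, -5)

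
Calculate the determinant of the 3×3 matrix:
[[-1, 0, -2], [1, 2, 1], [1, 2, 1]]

Expansion along first row:
det = -1·det([[2,1],[2,1]]) - 0·det([[1,1],[1,1]]) + -2·det([[1,2],[1,2]])
    = -1·(2·1 - 1·2) - 0·(1·1 - 1·1) + -2·(1·2 - 2·1)
    = -1·0 - 0·0 + -2·0
    = 0 + 0 + 0 = 0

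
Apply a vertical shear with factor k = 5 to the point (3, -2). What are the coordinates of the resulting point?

Shear matrix for vertical shear with factor k = 5:
[[1, 0], [5, 1]]
Result: (3, -2) → (3, 13)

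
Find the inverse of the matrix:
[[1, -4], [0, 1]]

For [[a,b],[c,d]], inverse = (1/det)·[[d,-b],[-c,a]]
det = (1)(1) - (-4)(0) = 1 - 0 = 1
Inverse = [[1, 4], [0, 1]]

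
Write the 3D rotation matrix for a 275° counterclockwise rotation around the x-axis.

Rotation matrix for counterclockwise 275° around x-axis:
cos(275°) = 0.0872, sin(275°) = -0.9962
Result: [[1, 0, 0], [0, 0.0872, 0.9962], [0, -0.9962, 0.0872]]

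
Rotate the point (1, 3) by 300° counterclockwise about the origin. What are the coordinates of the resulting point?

Rotation matrix for 300°: [[cos 300°, -sin 300°], [sin 300°, cos 300°]] ≈ [[0.500000, 0.866025], [-0.866025, 0.500000]]
[[0.500000, 0.866025], [-0.866025, 0.500000]] × [1, 3]ᵀ ≈ [3.0981, 0.6340]ᵀ
Result: (3.0981, 0.6340)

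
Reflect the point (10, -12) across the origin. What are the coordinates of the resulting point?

Reflection across origin: (10, -12) → (-10, 12)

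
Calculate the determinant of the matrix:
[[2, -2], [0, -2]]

For a 2×2 matrix [[a, b], [c, d]], det = ad - bc
det = (2)(-2) - (-2)(0) = -4 - 0 = -4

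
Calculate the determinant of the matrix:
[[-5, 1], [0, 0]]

For a 2×2 matrix [[a, b], [c, d]], det = ad - bc
det = (-5)(0) - (1)(0) = 0 - 0 = 0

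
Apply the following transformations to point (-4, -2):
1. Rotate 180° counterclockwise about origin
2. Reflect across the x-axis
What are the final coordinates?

Step 1: Rotate 180° → (4, 2)
Step 2: Reflect across x-axis → (4, -2)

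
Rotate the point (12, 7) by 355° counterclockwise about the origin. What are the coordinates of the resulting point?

Rotation matrix for 355°: [[cos 355°, -sin 355°], [sin 355°, cos 355°]] ≈ [[0.996195, 0.087156], [-0.087156, 0.996195]]
[[0.996195, 0.087156], [-0.087156, 0.996195]] × [12, 7]ᵀ ≈ [12.5644, 5.9275]ᵀ
Result: (12.5644, 5.9275)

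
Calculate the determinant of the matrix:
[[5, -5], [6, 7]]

For a 2×2 matrix [[a, b], [c, d]], det = ad - bc
det = (5)(7) - (-5)(6) = 35 - -30 = 65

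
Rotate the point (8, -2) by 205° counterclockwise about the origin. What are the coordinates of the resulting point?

Rotation matrix for 205°: [[cos 205°, -sin 205°], [sin 205°, cos 205°]] ≈ [[-0.906308, 0.422618], [-0.422618, -0.906308]]
[[-0.906308, 0.422618], [-0.422618, -0.906308]] × [8, -2]ᵀ ≈ [-8.0957, -1.5683]ᵀ
Result: (-8.0957, -1.5683)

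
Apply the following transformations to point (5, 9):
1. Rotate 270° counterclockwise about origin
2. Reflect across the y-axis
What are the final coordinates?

Step 1: Rotate 270° → (9, -5)
Step 2: Reflect across y-axis → (-9, -5)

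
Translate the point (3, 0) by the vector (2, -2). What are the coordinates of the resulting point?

Translation by (2, -2) (homogeneous matrix [[1, 0, 2], [0, 1, -2], [0, 0, 1]]):
x' = 3 + 2 = 5
y' = 0 + -2 = -2
Result: (5, -2)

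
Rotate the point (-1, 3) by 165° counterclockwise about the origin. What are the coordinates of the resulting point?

Rotation matrix for 165°: [[cos 165°, -sin 165°], [sin 165°, cos 165°]] ≈ [[-0.965926, -0.258819], [0.258819, -0.965926]]
[[-0.965926, -0.258819], [0.258819, -0.965926]] × [-1, 3]ᵀ ≈ [0.1895, -3.1566]ᵀ
Result: (0.1895, -3.1566)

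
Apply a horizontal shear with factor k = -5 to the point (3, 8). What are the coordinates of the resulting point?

Shear matrix for horizontal shear with factor k = -5:
[[1, -5], [0, 1]]
Result: (3, 8) → (-37, 8)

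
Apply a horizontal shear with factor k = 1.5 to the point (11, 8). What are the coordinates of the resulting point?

Shear matrix for horizontal shear with factor k = 1.5:
[[1, 1.50], [0, 1]]
Result: (11, 8) → (23, 8)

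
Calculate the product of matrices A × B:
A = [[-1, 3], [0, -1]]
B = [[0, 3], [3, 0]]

Matrix multiplication:
C[0][0] = -1×0 + 3×3 = 9
C[0][1] = -1×3 + 3×0 = -3
C[1][0] = 0×0 + -1×3 = -3
C[1][1] = 0×3 + -1×0 = 0
Result: [[9, -3], [-3, 0]]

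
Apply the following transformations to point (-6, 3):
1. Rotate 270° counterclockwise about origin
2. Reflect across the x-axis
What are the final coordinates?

Step 1: Rotate 270° → (3, 6)
Step 2: Reflect across x-axis → (3, -6)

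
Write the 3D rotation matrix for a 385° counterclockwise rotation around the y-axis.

Rotation matrix for counterclockwise 385° around y-axis:
cos(385°) = 0.9063, sin(385°) = 0.4226
Result: [[0.9063, 0, 0.4226], [0, 1, 0], [-0.4226, 0, 0.9063]]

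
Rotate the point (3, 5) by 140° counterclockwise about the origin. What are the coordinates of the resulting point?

Rotation matrix for 140°: [[cos 140°, -sin 140°], [sin 140°, cos 140°]] ≈ [[-0.766044, -0.642788], [0.642788, -0.766044]]
[[-0.766044, -0.642788], [0.642788, -0.766044]] × [3, 5]ᵀ ≈ [-5.5121, -1.9019]ᵀ
Result: (-5.5121, -1.9019)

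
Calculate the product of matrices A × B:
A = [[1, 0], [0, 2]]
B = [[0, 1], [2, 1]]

Matrix multiplication:
C[0][0] = 1×0 + 0×2 = 0
C[0][1] = 1×1 + 0×1 = 1
C[1][0] = 0×0 + 2×2 = 4
C[1][1] = 0×1 + 2×1 = 2
Result: [[0, 1], [4, 2]]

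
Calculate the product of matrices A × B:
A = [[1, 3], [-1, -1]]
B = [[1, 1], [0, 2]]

Matrix multiplication:
C[0][0] = 1×1 + 3×0 = 1
C[0][1] = 1×1 + 3×2 = 7
C[1][0] = -1×1 + -1×0 = -1
C[1][1] = -1×1 + -1×2 = -3
Result: [[1, 7], [-1, -3]]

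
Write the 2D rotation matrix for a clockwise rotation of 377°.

Rotation matrix formula: [[cos θ, -sin θ], [sin θ, cos θ]]
A clockwise rotation by 377° is equivalent to a counterclockwise rotation by -377°.
For θ = -377°:
cos(-377°) = 0.9563
sin(-377°) = -0.2924
Result: [[0.9563, 0.2924], [-0.2924, 0.9563]]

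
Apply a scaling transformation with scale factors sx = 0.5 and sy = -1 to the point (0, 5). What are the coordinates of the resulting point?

Scaling matrix:
[[0.50, 0], [0, -1]]
Result: (0 × 0.5, 5 × -1) = (0, -5)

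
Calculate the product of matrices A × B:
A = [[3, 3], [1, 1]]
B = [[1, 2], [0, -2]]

Matrix multiplication:
C[0][0] = 3×1 + 3×0 = 3
C[0][1] = 3×2 + 3×-2 = 0
C[1][0] = 1×1 + 1×0 = 1
C[1][1] = 1×2 + 1×-2 = 0
Result: [[3, 0], [1, 0]]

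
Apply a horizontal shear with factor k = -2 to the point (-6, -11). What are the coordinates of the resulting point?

Shear matrix for horizontal shear with factor k = -2:
[[1, -2], [0, 1]]
Result: (-6, -11) → (16, -11)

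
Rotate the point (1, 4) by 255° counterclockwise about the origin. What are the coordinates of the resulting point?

Rotation matrix for 255°: [[cos 255°, -sin 255°], [sin 255°, cos 255°]] ≈ [[-0.258819, 0.965926], [-0.965926, -0.258819]]
[[-0.258819, 0.965926], [-0.965926, -0.258819]] × [1, 4]ᵀ ≈ [3.6049, -2.0012]ᵀ
Result: (3.6049, -2.0012)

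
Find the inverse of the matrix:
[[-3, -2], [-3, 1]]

For [[a,b],[c,d]], inverse = (1/det)·[[d,-b],[-c,a]]
det = (-3)(1) - (-2)(-3) = -3 - 6 = -9
Inverse = (1/-9)·[[1, 2], [3, -3]]
= [[-1/9, -2/9], [-1/3, 1/3]]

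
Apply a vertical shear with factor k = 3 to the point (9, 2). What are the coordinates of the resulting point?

Shear matrix for vertical shear with factor k = 3:
[[1, 0], [3, 1]]
Result: (9, 2) → (9, 29)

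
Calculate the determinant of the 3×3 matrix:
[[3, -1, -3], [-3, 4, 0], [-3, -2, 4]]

Expansion along first row:
det = 3·det([[4,0],[-2,4]]) - -1·det([[-3,0],[-3,4]]) + -3·det([[-3,4],[-3,-2]])
    = 3·(4·4 - 0·-2) - -1·(-3·4 - 0·-3) + -3·(-3·-2 - 4·-3)
    = 3·16 - -1·-12 + -3·18
    = 48 + -12 + -54 = -18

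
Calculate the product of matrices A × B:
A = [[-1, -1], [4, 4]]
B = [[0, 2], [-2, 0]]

Matrix multiplication:
C[0][0] = -1×0 + -1×-2 = 2
C[0][1] = -1×2 + -1×0 = -2
C[1][0] = 4×0 + 4×-2 = -8
C[1][1] = 4×2 + 4×0 = 8
Result: [[2, -2], [-8, 8]]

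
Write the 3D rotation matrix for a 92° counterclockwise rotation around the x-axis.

Rotation matrix for counterclockwise 92° around x-axis:
cos(92°) = -0.0349, sin(92°) = 0.9994
Result: [[1, 0, 0], [0, -0.0349, -0.9994], [0, 0.9994, -0.0349]]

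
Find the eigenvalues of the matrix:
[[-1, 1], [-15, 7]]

Characteristic equation: det(A - λI) = 0
λ² - (trace)λ + (det) = 0
trace = -1 + 7 = 6, det = (-1)(7) - (1)(-15) = 8
λ² - (6)λ + (8) = 0
λ = (6 ± √((6)² - 4·(8))) / 2 = (6 ± √4) / 2
Solving: λ = 2, 4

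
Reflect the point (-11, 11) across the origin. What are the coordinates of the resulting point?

Reflection across origin: (-11, 11) → (11, -11)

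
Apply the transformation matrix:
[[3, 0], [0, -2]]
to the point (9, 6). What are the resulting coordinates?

Matrix multiplication:
[[3, 0], [0, -2]] × [9, 6]ᵀ
= [(3)(9) + (0)(6), (0)(9) + (-2)(6)]ᵀ
= [27, -12]ᵀ
Result: (27, -12)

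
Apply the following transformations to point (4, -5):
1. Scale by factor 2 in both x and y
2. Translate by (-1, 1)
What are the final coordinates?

Step 1: Scale (4, -5) by 2 → (8, -10)
Step 2: Translate by (-1, 1) → (7, -9)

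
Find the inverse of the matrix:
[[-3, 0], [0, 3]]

For [[a,b],[c,d]], inverse = (1/det)·[[d,-b],[-c,a]]
det = (-3)(3) - (0)(0) = -9 - 0 = -9
Inverse = (1/-9)·[[3, 0], [0, -3]]
= [[-1/3, 0], [0, 1/3]]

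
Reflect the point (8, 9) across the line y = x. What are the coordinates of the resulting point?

Reflection across line y = x: (8, 9) → (9, 8)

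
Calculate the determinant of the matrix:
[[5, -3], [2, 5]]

For a 2×2 matrix [[a, b], [c, d]], det = ad - bc
det = (5)(5) - (-3)(2) = 25 - -6 = 31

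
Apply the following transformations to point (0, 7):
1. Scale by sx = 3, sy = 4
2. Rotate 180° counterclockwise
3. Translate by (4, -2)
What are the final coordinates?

Step 1: Scale → (0, 28)
Step 2: Rotate 180° → (0, -28)
Step 3: Translate → (4, -30)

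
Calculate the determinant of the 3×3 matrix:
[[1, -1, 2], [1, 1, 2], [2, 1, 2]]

Expansion along first row:
det = 1·det([[1,2],[1,2]]) - -1·det([[1,2],[2,2]]) + 2·det([[1,1],[2,1]])
    = 1·(1·2 - 2·1) - -1·(1·2 - 2·2) + 2·(1·1 - 1·2)
    = 1·0 - -1·-2 + 2·-1
    = 0 + -2 + -2 = -4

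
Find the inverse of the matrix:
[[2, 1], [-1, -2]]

For [[a,b],[c,d]], inverse = (1/det)·[[d,-b],[-c,a]]
det = (2)(-2) - (1)(-1) = -4 - -1 = -3
Inverse = (1/-3)·[[-2, -1], [1, 2]]
= [[2/3, 1/3], [-1/3, -2/3]]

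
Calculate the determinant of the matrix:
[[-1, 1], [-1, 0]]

For a 2×2 matrix [[a, b], [c, d]], det = ad - bc
det = (-1)(0) - (1)(-1) = 0 - -1 = 1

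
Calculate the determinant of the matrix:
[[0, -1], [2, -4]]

For a 2×2 matrix [[a, b], [c, d]], det = ad - bc
det = (0)(-4) - (-1)(2) = 0 - -2 = 2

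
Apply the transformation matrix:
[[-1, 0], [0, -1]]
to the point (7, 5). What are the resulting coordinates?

Matrix multiplication:
[[-1, 0], [0, -1]] × [7, 5]ᵀ
= [(-1)(7) + (0)(5), (0)(7) + (-1)(5)]ᵀ
= [-7, -5]ᵀ
Result: (-7, -5)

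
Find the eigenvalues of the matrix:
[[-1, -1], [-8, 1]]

Characteristic equation: det(A - λI) = 0
λ² - (trace)λ + (det) = 0
trace = -1 + 1 = 0, det = (-1)(1) - (-1)(-8) = -9
λ² - (0)λ + (-9) = 0
λ = (0 ± √((0)² - 4·(-9))) / 2 = (0 ± √36) / 2
Solving: λ = -3, 3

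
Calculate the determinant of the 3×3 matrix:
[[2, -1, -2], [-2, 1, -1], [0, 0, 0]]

Expansion along first row:
det = 2·det([[1,-1],[0,0]]) - -1·det([[-2,-1],[0,0]]) + -2·det([[-2,1],[0,0]])
    = 2·(1·0 - -1·0) - -1·(-2·0 - -1·0) + -2·(-2·0 - 1·0)
    = 2·0 - -1·0 + -2·0
    = 0 + 0 + 0 = 0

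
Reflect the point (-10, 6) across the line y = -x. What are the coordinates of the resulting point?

Reflection across line y = -x: (-10, 6) → (-6, 10)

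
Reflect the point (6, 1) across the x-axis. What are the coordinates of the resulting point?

Reflection across x-axis: (6, 1) → (6, -1)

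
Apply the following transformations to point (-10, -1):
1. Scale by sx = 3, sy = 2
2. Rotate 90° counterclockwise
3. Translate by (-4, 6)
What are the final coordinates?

Step 1: Scale → (-30, -2)
Step 2: Rotate 90° → (2, -30)
Step 3: Translate → (-2, -24)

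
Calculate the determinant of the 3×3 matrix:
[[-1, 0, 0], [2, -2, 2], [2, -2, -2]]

Expansion along first row:
det = -1·det([[-2,2],[-2,-2]]) - 0·det([[2,2],[2,-2]]) + 0·det([[2,-2],[2,-2]])
    = -1·(-2·-2 - 2·-2) - 0·(2·-2 - 2·2) + 0·(2·-2 - -2·2)
    = -1·8 - 0·-8 + 0·0
    = -8 + 0 + 0 = -8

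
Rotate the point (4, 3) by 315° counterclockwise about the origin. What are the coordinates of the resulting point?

Rotation matrix for 315°: [[cos 315°, -sin 315°], [sin 315°, cos 315°]] ≈ [[0.707107, 0.707107], [-0.707107, 0.707107]]
[[0.707107, 0.707107], [-0.707107, 0.707107]] × [4, 3]ᵀ ≈ [4.9497, -0.7071]ᵀ
Result: (4.9497, -0.7071)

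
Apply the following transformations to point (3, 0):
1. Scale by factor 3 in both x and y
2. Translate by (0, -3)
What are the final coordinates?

Step 1: Scale (3, 0) by 3 → (9, 0)
Step 2: Translate by (0, -3) → (9, -3)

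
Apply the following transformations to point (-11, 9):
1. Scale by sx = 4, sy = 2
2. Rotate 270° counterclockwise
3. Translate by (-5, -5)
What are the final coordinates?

Step 1: Scale → (-44, 18)
Step 2: Rotate 270° → (18, 44)
Step 3: Translate → (13, 39)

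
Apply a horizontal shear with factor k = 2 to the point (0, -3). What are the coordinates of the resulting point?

Shear matrix for horizontal shear with factor k = 2:
[[1, 2], [0, 1]]
Result: (0, -3) → (-6, -3)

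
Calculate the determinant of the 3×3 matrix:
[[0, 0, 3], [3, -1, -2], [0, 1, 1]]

Expansion along first row:
det = 0·det([[-1,-2],[1,1]]) - 0·det([[3,-2],[0,1]]) + 3·det([[3,-1],[0,1]])
    = 0·(-1·1 - -2·1) - 0·(3·1 - -2·0) + 3·(3·1 - -1·0)
    = 0·1 - 0·3 + 3·3
    = 0 + 0 + 9 = 9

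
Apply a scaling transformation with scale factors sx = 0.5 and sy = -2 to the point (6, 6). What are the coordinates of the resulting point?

Scaling matrix:
[[0.50, 0], [0, -2]]
Result: (6 × 0.5, 6 × -2) = (3, -12)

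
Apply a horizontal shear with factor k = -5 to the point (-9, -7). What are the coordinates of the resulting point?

Shear matrix for horizontal shear with factor k = -5:
[[1, -5], [0, 1]]
Result: (-9, -7) → (26, -7)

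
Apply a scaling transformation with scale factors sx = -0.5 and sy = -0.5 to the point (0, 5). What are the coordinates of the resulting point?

Scaling matrix:
[[-0.50, 0], [0, -0.50]]
Result: (0 × -0.5, 5 × -0.5) = (0, -2.5)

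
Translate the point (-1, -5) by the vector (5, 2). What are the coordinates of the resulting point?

Translation by (5, 2) (homogeneous matrix [[1, 0, 5], [0, 1, 2], [0, 0, 1]]):
x' = -1 + 5 = 4
y' = -5 + 2 = -3
Result: (4, -3)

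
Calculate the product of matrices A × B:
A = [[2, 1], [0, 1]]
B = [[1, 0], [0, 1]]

Matrix multiplication:
C[0][0] = 2×1 + 1×0 = 2
C[0][1] = 2×0 + 1×1 = 1
C[1][0] = 0×1 + 1×0 = 0
C[1][1] = 0×0 + 1×1 = 1
Result: [[2, 1], [0, 1]]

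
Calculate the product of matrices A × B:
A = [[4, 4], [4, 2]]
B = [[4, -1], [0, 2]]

Matrix multiplication:
C[0][0] = 4×4 + 4×0 = 16
C[0][1] = 4×-1 + 4×2 = 4
C[1][0] = 4×4 + 2×0 = 16
C[1][1] = 4×-1 + 2×2 = 0
Result: [[16, 4], [16, 0]]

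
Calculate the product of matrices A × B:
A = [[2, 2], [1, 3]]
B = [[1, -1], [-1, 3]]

Matrix multiplication:
C[0][0] = 2×1 + 2×-1 = 0
C[0][1] = 2×-1 + 2×3 = 4
C[1][0] = 1×1 + 3×-1 = -2
C[1][1] = 1×-1 + 3×3 = 8
Result: [[0, 4], [-2, 8]]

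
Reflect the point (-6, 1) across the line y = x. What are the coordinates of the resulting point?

Reflection across line y = x: (-6, 1) → (1, -6)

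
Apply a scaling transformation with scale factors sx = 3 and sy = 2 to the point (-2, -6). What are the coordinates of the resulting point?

Scaling matrix:
[[3, 0], [0, 2]]
Result: (-2 × 3, -6 × 2) = (-6, -12)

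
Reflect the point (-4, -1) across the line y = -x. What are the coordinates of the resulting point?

Reflection across line y = -x: (-4, -1) → (1, 4)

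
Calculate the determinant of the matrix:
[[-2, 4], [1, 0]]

For a 2×2 matrix [[a, b], [c, d]], det = ad - bc
det = (-2)(0) - (4)(1) = 0 - 4 = -4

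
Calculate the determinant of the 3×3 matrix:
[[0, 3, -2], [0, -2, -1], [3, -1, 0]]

Expansion along first row:
det = 0·det([[-2,-1],[-1,0]]) - 3·det([[0,-1],[3,0]]) + -2·det([[0,-2],[3,-1]])
    = 0·(-2·0 - -1·-1) - 3·(0·0 - -1·3) + -2·(0·-1 - -2·3)
    = 0·-1 - 3·3 + -2·6
    = 0 + -9 + -12 = -21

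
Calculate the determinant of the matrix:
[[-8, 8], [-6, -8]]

For a 2×2 matrix [[a, b], [c, d]], det = ad - bc
det = (-8)(-8) - (8)(-6) = 64 - -48 = 112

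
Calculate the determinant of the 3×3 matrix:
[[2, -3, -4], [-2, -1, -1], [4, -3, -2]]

Expansion along first row:
det = 2·det([[-1,-1],[-3,-2]]) - -3·det([[-2,-1],[4,-2]]) + -4·det([[-2,-1],[4,-3]])
    = 2·(-1·-2 - -1·-3) - -3·(-2·-2 - -1·4) + -4·(-2·-3 - -1·4)
    = 2·-1 - -3·8 + -4·10
    = -2 + 24 + -40 = -18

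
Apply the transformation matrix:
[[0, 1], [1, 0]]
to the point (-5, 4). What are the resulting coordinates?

Matrix multiplication:
[[0, 1], [1, 0]] × [-5, 4]ᵀ
= [(0)(-5) + (1)(4), (1)(-5) + (0)(4)]ᵀ
= [4, -5]ᵀ
Result: (4, -5)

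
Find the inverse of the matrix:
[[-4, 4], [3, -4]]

For [[a,b],[c,d]], inverse = (1/det)·[[d,-b],[-c,a]]
det = (-4)(-4) - (4)(3) = 16 - 12 = 4
Inverse = (1/4)·[[-4, -4], [-3, -4]]
= [[-1, -1], [-3/4, -1]]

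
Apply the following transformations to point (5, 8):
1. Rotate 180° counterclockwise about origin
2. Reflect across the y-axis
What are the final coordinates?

Step 1: Rotate 180° → (-5, -8)
Step 2: Reflect across y-axis → (5, -8)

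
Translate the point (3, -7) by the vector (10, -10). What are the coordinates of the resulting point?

Translation by (10, -10) (homogeneous matrix [[1, 0, 10], [0, 1, -10], [0, 0, 1]]):
x' = 3 + 10 = 13
y' = -7 + -10 = -17
Result: (13, -17)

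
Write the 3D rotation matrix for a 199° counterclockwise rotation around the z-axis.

Rotation matrix for counterclockwise 199° around z-axis:
cos(199°) = -0.9455, sin(199°) = -0.3256
Result: [[-0.9455, 0.3256, 0], [-0.3256, -0.9455, 0], [0, 0, 1]]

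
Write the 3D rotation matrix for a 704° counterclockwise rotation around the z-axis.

Rotation matrix for counterclockwise 704° around z-axis:
cos(704°) = 0.9613, sin(704°) = -0.2756
Result: [[0.9613, 0.2756, 0], [-0.2756, 0.9613, 0], [0, 0, 1]]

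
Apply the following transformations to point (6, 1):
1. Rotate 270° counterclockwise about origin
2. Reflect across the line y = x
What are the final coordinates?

Step 1: Rotate 270° → (1, -6)
Step 2: Reflect across line y = x → (-6, 1)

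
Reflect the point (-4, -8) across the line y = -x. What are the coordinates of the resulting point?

Reflection across line y = -x: (-4, -8) → (8, 4)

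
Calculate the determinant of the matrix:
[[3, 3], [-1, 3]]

For a 2×2 matrix [[a, b], [c, d]], det = ad - bc
det = (3)(3) - (3)(-1) = 9 - -3 = 12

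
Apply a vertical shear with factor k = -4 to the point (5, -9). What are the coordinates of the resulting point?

Shear matrix for vertical shear with factor k = -4:
[[1, 0], [-4, 1]]
Result: (5, -9) → (5, -29)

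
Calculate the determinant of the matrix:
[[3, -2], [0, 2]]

For a 2×2 matrix [[a, b], [c, d]], det = ad - bc
det = (3)(2) - (-2)(0) = 6 - 0 = 6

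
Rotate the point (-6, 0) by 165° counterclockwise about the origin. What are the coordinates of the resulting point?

Rotation matrix for 165°: [[cos 165°, -sin 165°], [sin 165°, cos 165°]] ≈ [[-0.965926, -0.258819], [0.258819, -0.965926]]
[[-0.965926, -0.258819], [0.258819, -0.965926]] × [-6, 0]ᵀ ≈ [5.7956, -1.5529]ᵀ
Result: (5.7956, -1.5529)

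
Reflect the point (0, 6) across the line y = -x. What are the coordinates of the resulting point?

Reflection across line y = -x: (0, 6) → (-6, 0)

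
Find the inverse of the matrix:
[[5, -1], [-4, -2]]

For [[a,b],[c,d]], inverse = (1/det)·[[d,-b],[-c,a]]
det = (5)(-2) - (-1)(-4) = -10 - 4 = -14
Inverse = (1/-14)·[[-2, 1], [4, 5]]
= [[1/7, -1/14], [-2/7, -5/14]]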